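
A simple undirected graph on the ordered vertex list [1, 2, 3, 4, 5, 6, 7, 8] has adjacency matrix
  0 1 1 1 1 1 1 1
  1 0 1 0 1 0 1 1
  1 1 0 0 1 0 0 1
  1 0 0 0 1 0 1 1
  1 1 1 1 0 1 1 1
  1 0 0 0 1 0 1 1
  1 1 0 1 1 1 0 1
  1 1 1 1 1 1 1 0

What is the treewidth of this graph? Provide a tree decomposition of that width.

Treewidth 4.
One optimal decomposition is:
Bags: B1 = {1, 5, 6, 7, 8}  B2 = {1, 2, 5, 7, 8}  B3 = {1, 4, 5, 7, 8}  B4 = {1, 2, 3, 5, 8}
Tree: B1–B2, B2–B3, B2–B4

The largest bag has 5 vertices, giving width 4; this decomposition certifies tw(G) ≤ 4. On the other hand G contains the 5-clique {1, 2, 3, 5, 8}. A clique must lie in a single bag of any decomposition, so no decomposition can have width below 4. The upper and lower bounds meet at 4, so that is the treewidth.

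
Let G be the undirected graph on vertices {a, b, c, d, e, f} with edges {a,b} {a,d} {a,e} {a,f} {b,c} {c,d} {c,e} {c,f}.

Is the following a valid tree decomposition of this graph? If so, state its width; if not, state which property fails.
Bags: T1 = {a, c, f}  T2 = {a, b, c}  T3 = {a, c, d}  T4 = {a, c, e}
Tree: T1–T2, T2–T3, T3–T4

Vertex coverage: the bags together contain {a, b, c, d, e, f}, the full vertex set. Edge coverage: each edge of G has both endpoints in at least one bag. Running intersection: for every vertex, the bags containing it form a connected subtree. All three properties hold, so this is a valid tree decomposition of width max|bag| − 1 = 2, and hence tw(G) ≤ 2.

Yes; width 2.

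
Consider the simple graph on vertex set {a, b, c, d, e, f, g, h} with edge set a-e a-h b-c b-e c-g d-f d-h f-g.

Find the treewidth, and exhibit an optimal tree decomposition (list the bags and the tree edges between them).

Treewidth 2.
One optimal decomposition is:
Bags: B1 = {b, c, e}  B2 = {c, e, g}  B3 = {e, f, g}  B4 = {d, e, f}  B5 = {d, e, h}  B6 = {a, e, h}
Tree: B1–B2, B2–B3, B3–B4, B4–B5, B5–B6

Each bag holds 3 vertices, so the decomposition has width 2, which upper-bounds the treewidth. Since e–b–c–g–f–d–h–a–e is a cycle in G, G is not acyclic. Forests are exactly the graphs of treewidth ≤ 1, so tw(G) ≥ 2. The upper and lower bounds meet at 2, so that is the treewidth.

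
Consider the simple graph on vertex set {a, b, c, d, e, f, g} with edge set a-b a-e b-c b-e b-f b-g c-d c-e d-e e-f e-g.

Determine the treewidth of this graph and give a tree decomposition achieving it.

Every bag has size at most 3, so the width is 3 − 1 = 2 and tw(G) ≤ 2. For the lower bound, the 3 vertices {c, d, e} are pairwise adjacent, and any tree decomposition puts a clique entirely inside one bag — forcing width ≥ 2. Therefore the treewidth is 2.

Treewidth 2.
One such decomposition:
Bags: B1 = {a, b, e}  B2 = {b, e, g}  B3 = {b, c, e}  B4 = {b, e, f}  B5 = {c, d, e}
Tree: B1–B2, B2–B3, B3–B4, B3–B5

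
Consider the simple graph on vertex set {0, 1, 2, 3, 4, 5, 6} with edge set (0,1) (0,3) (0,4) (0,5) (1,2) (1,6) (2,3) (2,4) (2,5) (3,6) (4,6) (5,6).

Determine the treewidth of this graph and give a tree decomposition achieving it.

Treewidth 3.
One such decomposition:
Bags: B1 = {0, 1, 2, 6}  B2 = {0, 2, 4, 6}  B3 = {0, 2, 3, 6}  B4 = {0, 2, 5, 6}
Tree: B1–B2, B2–B3, B3–B4

The largest bag has 4 vertices, giving width 3; this decomposition certifies tw(G) ≤ 3. For the lower bound: the 4 vertex sets {0,1}, {2,4}, {6}, {3} are disjoint, each induces a connected subgraph, and every pair is joined by at least one edge of G. Contracting each set to a single vertex therefore yields K_{4} as a minor, and since treewidth is minor-monotone, tw(G) ≥ tw(K_{4}) = 3. Hence tw(G) = 3 exactly.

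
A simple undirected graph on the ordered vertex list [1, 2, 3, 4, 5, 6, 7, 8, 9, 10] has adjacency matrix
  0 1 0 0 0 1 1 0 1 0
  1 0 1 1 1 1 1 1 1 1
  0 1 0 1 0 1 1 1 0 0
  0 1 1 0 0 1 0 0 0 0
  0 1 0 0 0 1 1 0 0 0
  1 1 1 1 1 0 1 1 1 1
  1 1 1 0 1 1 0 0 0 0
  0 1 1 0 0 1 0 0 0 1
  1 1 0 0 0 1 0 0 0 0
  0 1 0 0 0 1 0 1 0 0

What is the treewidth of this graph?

3

A width-3 tree decomposition is:
Bags: B1 = {2, 3, 4, 6}  B2 = {2, 3, 6, 8}  B3 = {2, 6, 8, 10}  B4 = {2, 3, 6, 7}  B5 = {2, 5, 6, 7}  B6 = {1, 2, 6, 7}  B7 = {1, 2, 6, 9}
Tree: B1–B2, B2–B3, B2–B4, B4–B5, B5–B6, B6–B7
The largest bag has 4 vertices, giving width 3; this decomposition certifies tw(G) ≤ 3. On the other hand G contains the 4-clique {1, 2, 6, 9}. A clique must lie in a single bag of any decomposition, so no decomposition can have width below 3. Combining the bounds, tw(G) = 3.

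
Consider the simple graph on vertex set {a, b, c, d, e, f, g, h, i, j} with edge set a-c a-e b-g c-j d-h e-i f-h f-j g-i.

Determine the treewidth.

A width-1 tree decomposition is:
Bags: B1 = {d, h}  B2 = {f, h}  B3 = {f, j}  B4 = {c, j}  B5 = {a, c}  B6 = {a, e}  B7 = {e, i}  B8 = {g, i}  B9 = {b, g}
Tree: B1–B2, B2–B3, B3–B4, B4–B5, B5–B6, B6–B7, B7–B8, B8–B9
Each bag holds 2 vertices, so the decomposition has width 1, which upper-bounds the treewidth. Any graph with an edge has treewidth ≥ 1, and G has the edge d–h. Therefore the treewidth is 1.

1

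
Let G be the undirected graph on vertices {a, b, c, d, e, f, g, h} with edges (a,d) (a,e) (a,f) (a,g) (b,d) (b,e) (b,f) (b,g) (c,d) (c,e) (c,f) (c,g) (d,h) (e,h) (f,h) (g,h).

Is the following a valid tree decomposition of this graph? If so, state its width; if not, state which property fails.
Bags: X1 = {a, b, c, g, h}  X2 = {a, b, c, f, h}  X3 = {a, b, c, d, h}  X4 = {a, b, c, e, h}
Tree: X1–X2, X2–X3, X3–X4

Checking the three conditions: (i) the bags cover all of {a, b, c, d, e, f, g, h}; (ii) for each edge, some bag contains both endpoints; (iii) the bags containing any fixed vertex form a subtree. All hold, so the decomposition is valid with width 5 − 1 = 4.

Yes; width 4.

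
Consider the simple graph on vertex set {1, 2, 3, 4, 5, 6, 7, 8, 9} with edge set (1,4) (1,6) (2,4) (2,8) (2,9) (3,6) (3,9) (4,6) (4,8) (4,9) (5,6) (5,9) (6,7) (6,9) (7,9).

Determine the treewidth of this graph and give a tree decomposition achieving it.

Treewidth 2.
Bags: B1 = {4, 6, 9}  B2 = {6, 7, 9}  B3 = {2, 4, 9}  B4 = {2, 4, 8}  B5 = {1, 4, 6}  B6 = {5, 6, 9}  B7 = {3, 6, 9}
Tree: B1–B2, B1–B3, B3–B4, B1–B5, B1–B6, B2–B7

Each bag holds 3 vertices, so the decomposition has width 2, which upper-bounds the treewidth. On the other hand G contains the 3-clique {2, 4, 8}. A clique must lie in a single bag of any decomposition, so no decomposition can have width below 2. The upper and lower bounds meet at 2, so that is the treewidth.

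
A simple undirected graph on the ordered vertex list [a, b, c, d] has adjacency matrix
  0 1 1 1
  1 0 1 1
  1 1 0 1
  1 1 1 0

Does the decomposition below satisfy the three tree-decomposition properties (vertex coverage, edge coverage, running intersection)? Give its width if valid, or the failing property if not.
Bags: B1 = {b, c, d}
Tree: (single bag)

A tree decomposition must satisfy three properties: every vertex lies in some bag; for every edge, both endpoints lie together in some bag; and for every vertex, the bags containing it form a connected subtree. Here vertex a appears in no bag, so the decomposition is invalid.

No — vertex a appears in no bag.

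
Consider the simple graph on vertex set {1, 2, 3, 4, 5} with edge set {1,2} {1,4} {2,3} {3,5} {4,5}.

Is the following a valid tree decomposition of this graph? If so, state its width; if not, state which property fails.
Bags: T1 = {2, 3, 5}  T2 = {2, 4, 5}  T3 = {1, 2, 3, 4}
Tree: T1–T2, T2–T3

A tree decomposition must satisfy three properties: every vertex lies in some bag; for every edge, both endpoints lie together in some bag; and for every vertex, the bags containing it form a connected subtree. Here bags containing vertex 3 are not connected in the tree, so the decomposition is invalid.

No — bags containing vertex 3 are not connected in the tree.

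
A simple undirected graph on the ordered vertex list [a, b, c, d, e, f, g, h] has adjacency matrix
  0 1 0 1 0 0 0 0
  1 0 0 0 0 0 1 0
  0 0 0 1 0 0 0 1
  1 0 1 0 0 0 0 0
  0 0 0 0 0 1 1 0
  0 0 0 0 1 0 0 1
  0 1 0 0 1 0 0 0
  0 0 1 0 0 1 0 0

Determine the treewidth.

A width-2 tree decomposition is:
Bags: B1 = {a, b, d}  B2 = {b, c, d}  B3 = {b, c, h}  B4 = {b, f, h}  B5 = {b, e, f}  B6 = {b, e, g}
Tree: B1–B2, B2–B3, B3–B4, B4–B5, B5–B6
Each bag holds 3 vertices, so the decomposition has width 2, which upper-bounds the treewidth. Since b–a–d–c–h–f–e–g–b is a cycle in G, G is not acyclic. Forests are exactly the graphs of treewidth ≤ 1, so tw(G) ≥ 2. The upper and lower bounds meet at 2, so that is the treewidth.

2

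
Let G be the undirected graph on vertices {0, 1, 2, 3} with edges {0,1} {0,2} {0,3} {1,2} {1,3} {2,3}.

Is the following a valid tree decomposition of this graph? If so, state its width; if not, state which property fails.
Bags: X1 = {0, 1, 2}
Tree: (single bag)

A tree decomposition must satisfy three properties: every vertex lies in some bag; for every edge, both endpoints lie together in some bag; and for every vertex, the bags containing it form a connected subtree. Here vertex 3 appears in no bag, so the decomposition is invalid.

No — vertex 3 appears in no bag.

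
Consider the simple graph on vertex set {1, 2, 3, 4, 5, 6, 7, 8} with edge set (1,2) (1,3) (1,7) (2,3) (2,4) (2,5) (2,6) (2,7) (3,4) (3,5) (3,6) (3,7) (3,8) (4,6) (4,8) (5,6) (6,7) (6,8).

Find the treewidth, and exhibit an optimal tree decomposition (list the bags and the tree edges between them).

Every bag has size at most 4, so the width is 4 − 1 = 3 and tw(G) ≤ 3. On the other hand G contains the 4-clique {3, 4, 6, 8}. A clique must lie in a single bag of any decomposition, so no decomposition can have width below 3. Therefore the treewidth is 3.

Treewidth 3.
One optimal decomposition is:
Bags: B1 = {2, 3, 5, 6}  B2 = {2, 3, 4, 6}  B3 = {2, 3, 6, 7}  B4 = {1, 2, 3, 7}  B5 = {3, 4, 6, 8}
Tree: B1–B2, B1–B3, B3–B4, B2–B5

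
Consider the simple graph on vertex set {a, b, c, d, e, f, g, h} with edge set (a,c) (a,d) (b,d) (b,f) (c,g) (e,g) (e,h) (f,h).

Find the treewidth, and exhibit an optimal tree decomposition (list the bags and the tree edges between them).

The largest bag has 3 vertices, giving width 2; this decomposition certifies tw(G) ≤ 2. For the lower bound, G contains the cycle f–h–e–g–c–a–d–b–f, so G is not a forest; only forests have treewidth ≤ 1, hence tw(G) ≥ 2. The upper and lower bounds meet at 2, so that is the treewidth.

Treewidth 2.
One such decomposition:
Bags: B1 = {e, f, h}  B2 = {e, f, g}  B3 = {c, f, g}  B4 = {a, c, f}  B5 = {a, d, f}  B6 = {b, d, f}
Tree: B1–B2, B2–B3, B3–B4, B4–B5, B5–B6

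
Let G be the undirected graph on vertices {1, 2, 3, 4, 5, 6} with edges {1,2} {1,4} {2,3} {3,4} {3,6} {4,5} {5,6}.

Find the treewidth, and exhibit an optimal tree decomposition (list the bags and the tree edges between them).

Treewidth 2.
One optimal decomposition is:
Bags: B1 = {1, 2, 4}  B2 = {2, 3, 4}  B3 = {3, 4, 5}  B4 = {3, 5, 6}
Tree: B1–B2, B2–B3, B3–B4

The largest bag has 3 vertices, giving width 2; this decomposition certifies tw(G) ≤ 2. Since 1–2–3–4–1 is a cycle in G, G is not acyclic. Forests are exactly the graphs of treewidth ≤ 1, so tw(G) ≥ 2. Combining the bounds, tw(G) = 2.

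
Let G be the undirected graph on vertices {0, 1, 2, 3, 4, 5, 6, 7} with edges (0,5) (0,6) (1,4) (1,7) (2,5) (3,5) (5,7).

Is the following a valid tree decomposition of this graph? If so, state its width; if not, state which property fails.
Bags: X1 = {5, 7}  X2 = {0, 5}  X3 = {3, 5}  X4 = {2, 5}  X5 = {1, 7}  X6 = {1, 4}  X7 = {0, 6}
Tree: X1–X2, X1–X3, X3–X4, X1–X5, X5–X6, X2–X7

Yes; width 1.

Vertex coverage: the bags together contain {0, 1, 2, 3, 4, 5, 6, 7}, the full vertex set. Edge coverage: each edge of G has both endpoints in at least one bag. Running intersection: for every vertex, the bags containing it form a connected subtree. All three properties hold, so this is a valid tree decomposition of width max|bag| − 1 = 1, and hence tw(G) ≤ 1.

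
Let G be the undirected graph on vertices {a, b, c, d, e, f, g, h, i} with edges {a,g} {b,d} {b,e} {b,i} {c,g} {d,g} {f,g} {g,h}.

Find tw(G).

A width-1 tree decomposition is:
Bags: B1 = {d, g}  B2 = {b, d}  B3 = {b, e}  B4 = {f, g}  B5 = {g, h}  B6 = {b, i}  B7 = {a, g}  B8 = {c, g}
Tree: B1–B2, B2–B3, B1–B4, B4–B5, B3–B6, B1–B7, B5–B8
The largest bag has 2 vertices, giving width 1; this decomposition certifies tw(G) ≤ 1. Since G has at least one edge (e.g. g–d), it is not an edgeless graph, so tw(G) ≥ 1. Hence tw(G) = 1 exactly.

1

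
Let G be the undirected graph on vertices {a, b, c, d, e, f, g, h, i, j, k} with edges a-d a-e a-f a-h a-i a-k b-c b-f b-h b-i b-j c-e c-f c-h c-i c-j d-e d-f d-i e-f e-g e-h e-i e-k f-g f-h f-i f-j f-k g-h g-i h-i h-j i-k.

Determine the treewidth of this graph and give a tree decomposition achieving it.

Every bag has size at most 5, so the width is 5 − 1 = 4 and tw(G) ≤ 4. On the other hand G contains the 5-clique {b, c, f, h, j}. A clique must lie in a single bag of any decomposition, so no decomposition can have width below 4. Combining the bounds, tw(G) = 4.

Treewidth 4.
One optimal decomposition is:
Bags: B1 = {a, e, f, h, i}  B2 = {a, d, e, f, i}  B3 = {e, f, g, h, i}  B4 = {a, e, f, i, k}  B5 = {c, e, f, h, i}  B6 = {b, c, f, h, i}  B7 = {b, c, f, h, j}
Tree: B1–B2, B1–B3, B2–B4, B3–B5, B5–B6, B6–B7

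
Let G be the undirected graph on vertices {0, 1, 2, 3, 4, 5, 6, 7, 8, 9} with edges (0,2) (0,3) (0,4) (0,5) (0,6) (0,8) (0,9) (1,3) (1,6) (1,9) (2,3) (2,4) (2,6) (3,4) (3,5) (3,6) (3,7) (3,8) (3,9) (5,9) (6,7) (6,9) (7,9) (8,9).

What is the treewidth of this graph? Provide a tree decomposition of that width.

The largest bag has 4 vertices, giving width 3; this decomposition certifies tw(G) ≤ 3. For the lower bound, the 4 vertices {0, 3, 8, 9} are pairwise adjacent, and any tree decomposition puts a clique entirely inside one bag — forcing width ≥ 3. Therefore the treewidth is 3.

Treewidth 3.
One such decomposition:
Bags: B1 = {0, 2, 3, 6}  B2 = {0, 2, 3, 4}  B3 = {0, 3, 6, 9}  B4 = {1, 3, 6, 9}  B5 = {0, 3, 8, 9}  B6 = {3, 6, 7, 9}  B7 = {0, 3, 5, 9}
Tree: B1–B2, B1–B3, B3–B4, B3–B5, B3–B6, B5–B7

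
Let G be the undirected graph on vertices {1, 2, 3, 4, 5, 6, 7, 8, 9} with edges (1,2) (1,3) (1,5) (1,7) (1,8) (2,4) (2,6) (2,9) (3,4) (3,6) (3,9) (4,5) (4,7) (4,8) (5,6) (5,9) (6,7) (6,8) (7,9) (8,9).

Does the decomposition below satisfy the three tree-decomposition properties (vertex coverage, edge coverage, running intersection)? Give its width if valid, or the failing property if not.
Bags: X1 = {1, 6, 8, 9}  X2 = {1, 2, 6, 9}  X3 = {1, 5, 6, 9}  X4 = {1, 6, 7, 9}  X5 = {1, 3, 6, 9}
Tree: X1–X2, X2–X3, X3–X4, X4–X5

No — vertex 4 appears in no bag.

A tree decomposition must satisfy three properties: every vertex lies in some bag; for every edge, both endpoints lie together in some bag; and for every vertex, the bags containing it form a connected subtree. Here vertex 4 appears in no bag, so the decomposition is invalid.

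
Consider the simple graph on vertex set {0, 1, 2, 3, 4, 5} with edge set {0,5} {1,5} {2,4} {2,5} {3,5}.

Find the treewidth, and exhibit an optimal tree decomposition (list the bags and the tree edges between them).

Treewidth 1.
One optimal decomposition is:
Bags: B1 = {2, 5}  B2 = {3, 5}  B3 = {2, 4}  B4 = {1, 5}  B5 = {0, 5}
Tree: B1–B2, B1–B3, B2–B4, B1–B5

Each bag holds 2 vertices, so the decomposition has width 1, which upper-bounds the treewidth. Since G has at least one edge (e.g. 2–5), it is not an edgeless graph, so tw(G) ≥ 1. Combining the bounds, tw(G) = 1.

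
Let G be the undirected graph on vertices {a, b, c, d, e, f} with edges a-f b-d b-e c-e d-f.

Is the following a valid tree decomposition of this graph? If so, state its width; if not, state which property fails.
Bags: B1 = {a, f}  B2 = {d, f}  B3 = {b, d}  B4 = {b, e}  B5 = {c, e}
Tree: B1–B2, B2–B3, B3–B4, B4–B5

Every vertex of G appears in some bag (union = {a, b, c, d, e, f}); every edge is covered by a bag; and for each vertex v the set of bags containing v is connected in the bag tree. The decomposition is therefore valid. The largest bag has 2 vertices, so the width is 1.

Yes; width 1.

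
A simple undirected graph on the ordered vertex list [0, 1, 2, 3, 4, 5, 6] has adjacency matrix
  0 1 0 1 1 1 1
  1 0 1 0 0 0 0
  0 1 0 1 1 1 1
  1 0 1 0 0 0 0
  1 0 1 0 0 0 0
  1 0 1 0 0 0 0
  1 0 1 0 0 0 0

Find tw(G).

A width-2 tree decomposition is:
Bags: B1 = {0, 2, 4}  B2 = {0, 2, 5}  B3 = {0, 2, 6}  B4 = {0, 1, 2}  B5 = {0, 2, 3}
Tree: B1–B2, B2–B3, B3–B4, B4–B5
The largest bag has 3 vertices, giving width 2; this decomposition certifies tw(G) ≤ 2. Since 0–4–2–5–0 is a cycle in G, G is not acyclic. Forests are exactly the graphs of treewidth ≤ 1, so tw(G) ≥ 2. Combining the bounds, tw(G) = 2.

2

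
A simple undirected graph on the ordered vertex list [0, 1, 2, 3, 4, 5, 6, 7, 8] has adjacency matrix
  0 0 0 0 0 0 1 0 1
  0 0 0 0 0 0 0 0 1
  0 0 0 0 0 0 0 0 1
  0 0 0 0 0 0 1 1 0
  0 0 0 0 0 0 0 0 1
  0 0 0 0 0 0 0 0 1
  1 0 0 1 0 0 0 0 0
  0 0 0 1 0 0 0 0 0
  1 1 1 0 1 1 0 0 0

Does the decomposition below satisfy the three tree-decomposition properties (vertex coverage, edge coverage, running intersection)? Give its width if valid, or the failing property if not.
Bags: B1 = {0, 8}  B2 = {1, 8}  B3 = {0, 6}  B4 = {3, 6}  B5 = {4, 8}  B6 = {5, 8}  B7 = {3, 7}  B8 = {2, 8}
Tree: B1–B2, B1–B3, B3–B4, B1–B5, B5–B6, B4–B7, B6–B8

Yes; width 1.

Every vertex of G appears in some bag (union = {0, 1, 2, 3, 4, 5, 6, 7, 8}); every edge is covered by a bag; and for each vertex v the set of bags containing v is connected in the bag tree. The decomposition is therefore valid. The largest bag has 2 vertices, so the width is 1.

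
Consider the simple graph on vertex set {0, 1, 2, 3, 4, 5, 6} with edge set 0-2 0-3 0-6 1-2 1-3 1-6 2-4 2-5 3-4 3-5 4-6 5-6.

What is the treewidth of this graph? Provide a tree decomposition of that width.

Every bag has size at most 4, so the width is 4 − 1 = 3 and tw(G) ≤ 3. For the lower bound: the 4 vertex sets {3,4}, {1,6}, {2}, {0} are disjoint, each induces a connected subgraph, and every pair is joined by at least one edge of G. Contracting each set to a single vertex therefore yields K_{4} as a minor, and since treewidth is minor-monotone, tw(G) ≥ tw(K_{4}) = 3. Therefore the treewidth is 3.

Treewidth 3.
One such decomposition:
Bags: B1 = {2, 3, 4, 6}  B2 = {1, 2, 3, 6}  B3 = {0, 2, 3, 6}  B4 = {2, 3, 5, 6}
Tree: B1–B2, B2–B3, B3–B4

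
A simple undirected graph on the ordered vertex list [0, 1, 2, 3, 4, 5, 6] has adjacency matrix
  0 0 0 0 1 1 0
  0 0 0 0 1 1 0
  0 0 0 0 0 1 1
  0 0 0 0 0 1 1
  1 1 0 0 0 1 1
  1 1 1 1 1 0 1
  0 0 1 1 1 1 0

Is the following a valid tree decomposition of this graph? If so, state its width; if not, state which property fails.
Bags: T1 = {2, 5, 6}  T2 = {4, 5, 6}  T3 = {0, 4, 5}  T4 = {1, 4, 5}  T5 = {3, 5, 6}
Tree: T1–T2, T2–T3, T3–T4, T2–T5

Yes; width 2.

Every vertex of G appears in some bag (union = {0, 1, 2, 3, 4, 5, 6}); every edge is covered by a bag; and for each vertex v the set of bags containing v is connected in the bag tree. The decomposition is therefore valid. The largest bag has 3 vertices, so the width is 2.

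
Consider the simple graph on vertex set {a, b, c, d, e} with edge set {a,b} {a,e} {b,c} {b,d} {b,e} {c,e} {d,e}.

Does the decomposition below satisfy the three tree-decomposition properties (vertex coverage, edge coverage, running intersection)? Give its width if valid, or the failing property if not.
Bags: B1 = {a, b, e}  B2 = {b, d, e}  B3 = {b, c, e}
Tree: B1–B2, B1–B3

Yes; width 2.

Checking the three conditions: (i) the bags cover all of {a, b, c, d, e}; (ii) for each edge, some bag contains both endpoints; (iii) the bags containing any fixed vertex form a subtree. All hold, so the decomposition is valid with width 3 − 1 = 2.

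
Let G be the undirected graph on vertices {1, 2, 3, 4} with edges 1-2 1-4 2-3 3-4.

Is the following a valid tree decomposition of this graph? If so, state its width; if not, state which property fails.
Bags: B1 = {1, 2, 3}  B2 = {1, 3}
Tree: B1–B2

No — vertex 4 appears in no bag.

A tree decomposition must satisfy three properties: every vertex lies in some bag; for every edge, both endpoints lie together in some bag; and for every vertex, the bags containing it form a connected subtree. Here vertex 4 appears in no bag, so the decomposition is invalid.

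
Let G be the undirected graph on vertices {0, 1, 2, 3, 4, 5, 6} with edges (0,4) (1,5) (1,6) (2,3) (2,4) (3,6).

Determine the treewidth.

A width-1 tree decomposition is:
Bags: B1 = {1, 5}  B2 = {1, 6}  B3 = {3, 6}  B4 = {2, 3}  B5 = {2, 4}  B6 = {0, 4}
Tree: B1–B2, B2–B3, B3–B4, B4–B5, B5–B6
Each bag holds 2 vertices, so the decomposition has width 1, which upper-bounds the treewidth. Since G has at least one edge (e.g. 5–1), it is not an edgeless graph, so tw(G) ≥ 1. The upper and lower bounds meet at 1, so that is the treewidth.

1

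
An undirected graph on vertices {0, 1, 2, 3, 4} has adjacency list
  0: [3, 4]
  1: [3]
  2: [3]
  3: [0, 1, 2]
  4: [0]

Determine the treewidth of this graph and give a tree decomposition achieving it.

Treewidth 1.
One optimal decomposition is:
Bags: B1 = {0, 3}  B2 = {2, 3}  B3 = {1, 3}  B4 = {0, 4}
Tree: B1–B2, B2–B3, B1–B4

The largest bag has 2 vertices, giving width 1; this decomposition certifies tw(G) ≤ 1. Any graph with an edge has treewidth ≥ 1, and G has the edge 3–0. Therefore the treewidth is 1.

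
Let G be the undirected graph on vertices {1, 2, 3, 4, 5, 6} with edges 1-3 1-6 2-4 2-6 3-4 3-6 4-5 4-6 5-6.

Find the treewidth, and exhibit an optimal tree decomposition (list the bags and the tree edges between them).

Every bag has size at most 3, so the width is 3 − 1 = 2 and tw(G) ≤ 2. For the lower bound, the 3 vertices {1, 3, 6} are pairwise adjacent, and any tree decomposition puts a clique entirely inside one bag — forcing width ≥ 2. The upper and lower bounds meet at 2, so that is the treewidth.

Treewidth 2.
One optimal decomposition is:
Bags: B1 = {1, 3, 6}  B2 = {3, 4, 6}  B3 = {4, 5, 6}  B4 = {2, 4, 6}
Tree: B1–B2, B2–B3, B3–B4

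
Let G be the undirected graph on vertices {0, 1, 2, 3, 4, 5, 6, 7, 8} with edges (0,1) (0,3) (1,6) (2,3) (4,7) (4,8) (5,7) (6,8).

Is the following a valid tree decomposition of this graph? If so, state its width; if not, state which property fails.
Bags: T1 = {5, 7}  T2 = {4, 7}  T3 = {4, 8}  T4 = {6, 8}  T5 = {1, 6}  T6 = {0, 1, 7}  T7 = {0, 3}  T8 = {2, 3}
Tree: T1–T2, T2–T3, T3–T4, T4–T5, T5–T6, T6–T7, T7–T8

A tree decomposition must satisfy three properties: every vertex lies in some bag; for every edge, both endpoints lie together in some bag; and for every vertex, the bags containing it form a connected subtree. Here bags containing vertex 7 are not connected in the tree, so the decomposition is invalid.

No — bags containing vertex 7 are not connected in the tree.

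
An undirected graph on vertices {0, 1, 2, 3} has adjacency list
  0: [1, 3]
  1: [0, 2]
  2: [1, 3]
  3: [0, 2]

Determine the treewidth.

2

A width-2 tree decomposition is:
Bags: B1 = {1, 2, 3}  B2 = {0, 1, 3}
Tree: B1–B2
Every bag has size at most 3, so the width is 3 − 1 = 2 and tw(G) ≤ 2. For the lower bound, G contains the cycle 1–2–3–0–1, so G is not a forest; only forests have treewidth ≤ 1, hence tw(G) ≥ 2. Hence tw(G) = 2 exactly.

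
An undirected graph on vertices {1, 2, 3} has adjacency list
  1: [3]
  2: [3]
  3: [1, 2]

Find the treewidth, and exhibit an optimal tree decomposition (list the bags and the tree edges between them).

Treewidth 1.
Bags: B1 = {1, 3}  B2 = {2, 3}
Tree: B1–B2

Every bag has size at most 2, so the width is 2 − 1 = 1 and tw(G) ≤ 1. Since G has at least one edge (e.g. 1–3), it is not an edgeless graph, so tw(G) ≥ 1. Hence tw(G) = 1 exactly.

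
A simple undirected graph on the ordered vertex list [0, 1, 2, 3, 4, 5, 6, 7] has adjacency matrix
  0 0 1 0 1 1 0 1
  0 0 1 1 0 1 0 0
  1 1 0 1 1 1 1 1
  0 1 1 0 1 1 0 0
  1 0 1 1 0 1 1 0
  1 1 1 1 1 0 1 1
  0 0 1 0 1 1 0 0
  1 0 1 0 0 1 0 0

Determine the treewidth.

A width-3 tree decomposition is:
Bags: B1 = {2, 3, 4, 5}  B2 = {0, 2, 4, 5}  B3 = {1, 2, 3, 5}  B4 = {0, 2, 5, 7}  B5 = {2, 4, 5, 6}
Tree: B1–B2, B1–B3, B2–B4, B1–B5
The largest bag has 4 vertices, giving width 3; this decomposition certifies tw(G) ≤ 3. On the other hand G contains the 4-clique {1, 2, 3, 5}. A clique must lie in a single bag of any decomposition, so no decomposition can have width below 3. Hence tw(G) = 3 exactly.

3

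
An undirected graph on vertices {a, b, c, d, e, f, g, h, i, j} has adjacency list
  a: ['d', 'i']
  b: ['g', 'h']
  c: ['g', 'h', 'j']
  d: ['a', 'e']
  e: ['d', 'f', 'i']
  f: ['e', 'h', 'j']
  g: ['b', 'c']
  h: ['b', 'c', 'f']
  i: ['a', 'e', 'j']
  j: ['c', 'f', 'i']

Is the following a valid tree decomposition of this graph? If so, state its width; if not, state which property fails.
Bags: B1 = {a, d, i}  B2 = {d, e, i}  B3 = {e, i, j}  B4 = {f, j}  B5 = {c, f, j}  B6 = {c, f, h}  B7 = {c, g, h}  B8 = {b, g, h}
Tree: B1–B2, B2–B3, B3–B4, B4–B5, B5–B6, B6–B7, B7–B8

A tree decomposition must satisfy three properties: every vertex lies in some bag; for every edge, both endpoints lie together in some bag; and for every vertex, the bags containing it form a connected subtree. Here edge (e,f) lies in no bag, so the decomposition is invalid.

No — edge (e,f) lies in no bag.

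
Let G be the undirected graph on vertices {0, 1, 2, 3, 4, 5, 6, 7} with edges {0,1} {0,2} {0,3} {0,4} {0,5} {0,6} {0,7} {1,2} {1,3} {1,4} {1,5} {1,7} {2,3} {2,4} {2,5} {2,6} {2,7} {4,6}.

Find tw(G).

3

A width-3 tree decomposition is:
Bags: B1 = {0, 1, 2, 3}  B2 = {0, 1, 2, 4}  B3 = {0, 1, 2, 5}  B4 = {0, 1, 2, 7}  B5 = {0, 2, 4, 6}
Tree: B1–B2, B2–B3, B3–B4, B2–B5
The largest bag has 4 vertices, giving width 3; this decomposition certifies tw(G) ≤ 3. On the other hand G contains the 4-clique {0, 1, 2, 3}. A clique must lie in a single bag of any decomposition, so no decomposition can have width below 3. Hence tw(G) = 3 exactly.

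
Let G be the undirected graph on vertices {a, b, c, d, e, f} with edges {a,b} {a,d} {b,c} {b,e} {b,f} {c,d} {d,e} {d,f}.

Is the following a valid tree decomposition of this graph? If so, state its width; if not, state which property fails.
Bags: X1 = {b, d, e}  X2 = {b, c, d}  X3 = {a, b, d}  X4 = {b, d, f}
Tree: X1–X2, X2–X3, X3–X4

Vertex coverage: the bags together contain {a, b, c, d, e, f}, the full vertex set. Edge coverage: each edge of G has both endpoints in at least one bag. Running intersection: for every vertex, the bags containing it form a connected subtree. All three properties hold, so this is a valid tree decomposition of width max|bag| − 1 = 2, and hence tw(G) ≤ 2.

Yes; width 2.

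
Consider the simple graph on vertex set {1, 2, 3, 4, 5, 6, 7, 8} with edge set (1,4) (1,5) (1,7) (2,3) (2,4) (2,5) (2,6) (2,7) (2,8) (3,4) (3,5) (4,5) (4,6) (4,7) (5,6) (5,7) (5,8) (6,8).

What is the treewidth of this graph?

A width-3 tree decomposition is:
Bags: B1 = {2, 4, 5, 7}  B2 = {1, 4, 5, 7}  B3 = {2, 4, 5, 6}  B4 = {2, 3, 4, 5}  B5 = {2, 5, 6, 8}
Tree: B1–B2, B1–B3, B1–B4, B3–B5
Each bag holds 4 vertices, so the decomposition has width 3, which upper-bounds the treewidth. For the lower bound, the 4 vertices {1, 4, 5, 7} are pairwise adjacent, and any tree decomposition puts a clique entirely inside one bag — forcing width ≥ 3. Hence tw(G) = 3 exactly.

3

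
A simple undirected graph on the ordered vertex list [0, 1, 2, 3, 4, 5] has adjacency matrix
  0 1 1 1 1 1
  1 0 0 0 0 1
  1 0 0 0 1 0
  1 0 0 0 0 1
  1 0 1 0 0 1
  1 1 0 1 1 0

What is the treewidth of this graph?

2

A width-2 tree decomposition is:
Bags: B1 = {0, 4, 5}  B2 = {0, 2, 4}  B3 = {0, 3, 5}  B4 = {0, 1, 5}
Tree: B1–B2, B1–B3, B1–B4
Every bag has size at most 3, so the width is 3 − 1 = 2 and tw(G) ≤ 2. For the lower bound, the 3 vertices {0, 2, 4} are pairwise adjacent, and any tree decomposition puts a clique entirely inside one bag — forcing width ≥ 2. Therefore the treewidth is 2.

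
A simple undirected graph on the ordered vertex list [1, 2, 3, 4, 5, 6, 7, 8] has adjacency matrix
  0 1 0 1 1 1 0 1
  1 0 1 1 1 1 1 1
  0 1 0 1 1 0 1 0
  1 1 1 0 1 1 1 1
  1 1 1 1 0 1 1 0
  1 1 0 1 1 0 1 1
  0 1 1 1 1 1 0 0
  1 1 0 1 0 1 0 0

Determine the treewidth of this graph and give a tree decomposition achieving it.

Treewidth 4.
One optimal decomposition is:
Bags: B1 = {1, 2, 4, 6, 8}  B2 = {1, 2, 4, 5, 6}  B3 = {2, 4, 5, 6, 7}  B4 = {2, 3, 4, 5, 7}
Tree: B1–B2, B2–B3, B3–B4

Every bag has size at most 5, so the width is 5 − 1 = 4 and tw(G) ≤ 4. On the other hand G contains the 5-clique {1, 2, 4, 6, 8}. A clique must lie in a single bag of any decomposition, so no decomposition can have width below 4. Combining the bounds, tw(G) = 4.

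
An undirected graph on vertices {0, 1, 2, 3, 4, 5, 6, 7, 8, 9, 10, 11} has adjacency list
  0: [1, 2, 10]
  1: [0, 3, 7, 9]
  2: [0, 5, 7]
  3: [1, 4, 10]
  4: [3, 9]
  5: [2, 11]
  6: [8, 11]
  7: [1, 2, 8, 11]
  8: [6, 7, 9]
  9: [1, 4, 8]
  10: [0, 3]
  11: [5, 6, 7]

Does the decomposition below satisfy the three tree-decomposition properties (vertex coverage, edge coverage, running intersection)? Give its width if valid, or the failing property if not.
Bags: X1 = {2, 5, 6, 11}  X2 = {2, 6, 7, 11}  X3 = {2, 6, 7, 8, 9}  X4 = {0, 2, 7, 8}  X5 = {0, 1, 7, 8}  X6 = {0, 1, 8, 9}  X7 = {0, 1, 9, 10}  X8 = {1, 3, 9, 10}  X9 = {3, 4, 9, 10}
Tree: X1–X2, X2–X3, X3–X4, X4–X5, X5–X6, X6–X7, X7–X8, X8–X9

No — bags containing vertex 9 are not connected in the tree.

A tree decomposition must satisfy three properties: every vertex lies in some bag; for every edge, both endpoints lie together in some bag; and for every vertex, the bags containing it form a connected subtree. Here bags containing vertex 9 are not connected in the tree, so the decomposition is invalid.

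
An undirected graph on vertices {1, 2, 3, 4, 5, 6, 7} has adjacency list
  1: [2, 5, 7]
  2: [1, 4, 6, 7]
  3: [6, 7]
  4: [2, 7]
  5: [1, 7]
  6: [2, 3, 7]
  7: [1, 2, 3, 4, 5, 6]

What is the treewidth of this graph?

A width-2 tree decomposition is:
Bags: B1 = {1, 2, 7}  B2 = {1, 5, 7}  B3 = {2, 6, 7}  B4 = {2, 4, 7}  B5 = {3, 6, 7}
Tree: B1–B2, B1–B3, B1–B4, B3–B5
The largest bag has 3 vertices, giving width 2; this decomposition certifies tw(G) ≤ 2. On the other hand G contains the 3-clique {1, 2, 7}. A clique must lie in a single bag of any decomposition, so no decomposition can have width below 2. The upper and lower bounds meet at 2, so that is the treewidth.

2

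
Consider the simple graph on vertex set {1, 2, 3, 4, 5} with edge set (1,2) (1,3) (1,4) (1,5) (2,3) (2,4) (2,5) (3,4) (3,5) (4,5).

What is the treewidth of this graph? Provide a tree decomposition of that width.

Treewidth 4.
One such decomposition:
Bags: B1 = {1, 2, 3, 4, 5}
Tree: (single bag)

A single bag containing all 5 vertices is trivially a valid decomposition of width 4. Conversely, {1, 2, 3, 4, 5} is a clique of size 5, and the vertices of any clique must share a bag in every tree decomposition; so some bag has ≥ 5 vertices and tw(G) ≥ 4. Combining the bounds, tw(G) = 4.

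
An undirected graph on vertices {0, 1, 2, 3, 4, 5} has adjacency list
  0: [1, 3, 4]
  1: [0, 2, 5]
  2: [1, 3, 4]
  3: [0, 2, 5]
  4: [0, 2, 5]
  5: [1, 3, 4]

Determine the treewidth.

A width-3 tree decomposition is:
Bags: B1 = {0, 1, 3, 4}  B2 = {1, 2, 3, 4}  B3 = {1, 3, 4, 5}
Tree: B1–B2, B2–B3
Every bag has size at most 4, so the width is 4 − 1 = 3 and tw(G) ≤ 3. For the lower bound: the 4 vertex sets {0,1}, {2,4}, {3}, {5} are disjoint, each induces a connected subgraph, and every pair is joined by at least one edge of G. Contracting each set to a single vertex therefore yields K_{4} as a minor, and since treewidth is minor-monotone, tw(G) ≥ tw(K_{4}) = 3. The upper and lower bounds meet at 3, so that is the treewidth.

3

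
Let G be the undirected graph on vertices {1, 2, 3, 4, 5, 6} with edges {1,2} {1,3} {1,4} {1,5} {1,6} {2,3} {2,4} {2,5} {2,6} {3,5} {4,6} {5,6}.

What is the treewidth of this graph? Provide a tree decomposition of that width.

The largest bag has 4 vertices, giving width 3; this decomposition certifies tw(G) ≤ 3. For the lower bound, the 4 vertices {1, 2, 4, 6} are pairwise adjacent, and any tree decomposition puts a clique entirely inside one bag — forcing width ≥ 3. Combining the bounds, tw(G) = 3.

Treewidth 3.
Bags: B1 = {1, 2, 5, 6}  B2 = {1, 2, 3, 5}  B3 = {1, 2, 4, 6}
Tree: B1–B2, B1–B3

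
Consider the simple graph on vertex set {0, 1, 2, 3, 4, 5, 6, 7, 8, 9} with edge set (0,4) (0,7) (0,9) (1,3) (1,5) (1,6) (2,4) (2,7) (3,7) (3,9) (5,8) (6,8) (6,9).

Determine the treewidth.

A width-2 tree decomposition is:
Bags: B1 = {0, 2, 4}  B2 = {0, 2, 7}  B3 = {0, 7, 9}  B4 = {3, 7, 9}  B5 = {3, 6, 9}  B6 = {1, 3, 6}  B7 = {1, 6, 8}  B8 = {1, 5, 8}
Tree: B1–B2, B2–B3, B3–B4, B4–B5, B5–B6, B6–B7, B7–B8
The largest bag has 3 vertices, giving width 2; this decomposition certifies tw(G) ≤ 2. Since 4–2–7–0–4 is a cycle in G, G is not acyclic. Forests are exactly the graphs of treewidth ≤ 1, so tw(G) ≥ 2. Therefore the treewidth is 2.

2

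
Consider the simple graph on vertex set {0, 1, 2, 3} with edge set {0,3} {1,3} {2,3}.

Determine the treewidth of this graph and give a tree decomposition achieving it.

Each bag holds 2 vertices, so the decomposition has width 1, which upper-bounds the treewidth. Any graph with an edge has treewidth ≥ 1, and G has the edge 3–0. Therefore the treewidth is 1.

Treewidth 1.
One such decomposition:
Bags: B1 = {0, 3}  B2 = {1, 3}  B3 = {2, 3}
Tree: B1–B2, B2–B3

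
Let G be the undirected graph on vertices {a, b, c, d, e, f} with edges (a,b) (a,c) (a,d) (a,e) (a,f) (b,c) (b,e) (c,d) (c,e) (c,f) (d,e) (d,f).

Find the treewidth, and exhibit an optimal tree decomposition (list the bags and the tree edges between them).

Treewidth 3.
One such decomposition:
Bags: B1 = {a, c, d, f}  B2 = {a, c, d, e}  B3 = {a, b, c, e}
Tree: B1–B2, B2–B3

The largest bag has 4 vertices, giving width 3; this decomposition certifies tw(G) ≤ 3. For the lower bound, the 4 vertices {a, c, d, e} are pairwise adjacent, and any tree decomposition puts a clique entirely inside one bag — forcing width ≥ 3. The upper and lower bounds meet at 3, so that is the treewidth.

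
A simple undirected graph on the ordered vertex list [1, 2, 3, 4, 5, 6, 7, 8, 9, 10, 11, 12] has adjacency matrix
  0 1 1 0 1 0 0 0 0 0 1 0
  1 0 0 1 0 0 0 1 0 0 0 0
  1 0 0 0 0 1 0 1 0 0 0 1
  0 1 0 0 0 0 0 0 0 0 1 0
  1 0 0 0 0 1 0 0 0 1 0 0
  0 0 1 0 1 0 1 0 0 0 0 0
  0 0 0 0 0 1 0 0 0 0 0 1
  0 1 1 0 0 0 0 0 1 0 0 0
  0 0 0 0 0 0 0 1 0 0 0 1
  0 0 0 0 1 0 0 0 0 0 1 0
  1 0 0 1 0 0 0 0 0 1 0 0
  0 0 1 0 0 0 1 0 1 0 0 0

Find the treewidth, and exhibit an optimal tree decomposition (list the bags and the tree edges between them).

The largest bag has 4 vertices, giving width 3; this decomposition certifies tw(G) ≤ 3. For the lower bound: the 4 vertex sets {7,9,12}, {8}, {3}, {1,2,5,6} are disjoint, each induces a connected subgraph, and every pair is joined by at least one edge of G. Contracting each set to a single vertex therefore yields K_{4} as a minor, and since treewidth is minor-monotone, tw(G) ≥ tw(K_{4}) = 3. Hence tw(G) = 3 exactly.

Treewidth 3.
One such decomposition:
Bags: B1 = {7, 8, 9, 12}  B2 = {3, 7, 8, 12}  B3 = {3, 6, 7, 8}  B4 = {2, 3, 6, 8}  B5 = {1, 2, 3, 6}  B6 = {1, 2, 5, 6}  B7 = {1, 2, 4, 5}  B8 = {1, 4, 5, 11}  B9 = {4, 5, 10, 11}
Tree: B1–B2, B2–B3, B3–B4, B4–B5, B5–B6, B6–B7, B7–B8, B8–B9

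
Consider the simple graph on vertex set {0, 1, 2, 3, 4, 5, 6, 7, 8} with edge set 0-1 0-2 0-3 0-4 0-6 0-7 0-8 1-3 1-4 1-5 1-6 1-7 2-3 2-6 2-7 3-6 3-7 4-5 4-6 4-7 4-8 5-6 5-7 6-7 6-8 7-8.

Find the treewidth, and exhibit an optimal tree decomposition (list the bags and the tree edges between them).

Treewidth 4.
One optimal decomposition is:
Bags: B1 = {0, 4, 6, 7, 8}  B2 = {0, 1, 4, 6, 7}  B3 = {0, 1, 3, 6, 7}  B4 = {0, 2, 3, 6, 7}  B5 = {1, 4, 5, 6, 7}
Tree: B1–B2, B2–B3, B3–B4, B2–B5

Every bag has size at most 5, so the width is 5 − 1 = 4 and tw(G) ≤ 4. On the other hand G contains the 5-clique {0, 4, 6, 7, 8}. A clique must lie in a single bag of any decomposition, so no decomposition can have width below 4. Therefore the treewidth is 4.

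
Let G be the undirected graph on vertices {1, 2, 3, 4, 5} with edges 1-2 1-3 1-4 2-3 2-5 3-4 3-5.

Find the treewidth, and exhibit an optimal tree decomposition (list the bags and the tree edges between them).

Treewidth 2.
One such decomposition:
Bags: B1 = {1, 3, 4}  B2 = {1, 2, 3}  B3 = {2, 3, 5}
Tree: B1–B2, B2–B3

Each bag holds 3 vertices, so the decomposition has width 2, which upper-bounds the treewidth. For the lower bound, the 3 vertices {1, 2, 3} are pairwise adjacent, and any tree decomposition puts a clique entirely inside one bag — forcing width ≥ 2. Combining the bounds, tw(G) = 2.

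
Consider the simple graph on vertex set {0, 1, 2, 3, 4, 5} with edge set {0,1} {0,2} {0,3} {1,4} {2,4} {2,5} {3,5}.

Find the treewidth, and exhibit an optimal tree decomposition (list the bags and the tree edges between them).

Each bag holds 3 vertices, so the decomposition has width 2, which upper-bounds the treewidth. Since 1–4–2–0–1 is a cycle in G, G is not acyclic. Forests are exactly the graphs of treewidth ≤ 1, so tw(G) ≥ 2. Hence tw(G) = 2 exactly.

Treewidth 2.
One such decomposition:
Bags: B1 = {0, 1, 4}  B2 = {0, 2, 4}  B3 = {0, 2, 3}  B4 = {2, 3, 5}
Tree: B1–B2, B2–B3, B3–B4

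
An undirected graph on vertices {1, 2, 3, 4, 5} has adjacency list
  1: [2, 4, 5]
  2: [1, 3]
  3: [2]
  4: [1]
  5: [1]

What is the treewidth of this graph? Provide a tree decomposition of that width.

Treewidth 1.
Bags: B1 = {1, 2}  B2 = {1, 5}  B3 = {1, 4}  B4 = {2, 3}
Tree: B1–B2, B1–B3, B1–B4

Each bag holds 2 vertices, so the decomposition has width 1, which upper-bounds the treewidth. Since G has at least one edge (e.g. 1–2), it is not an edgeless graph, so tw(G) ≥ 1. Combining the bounds, tw(G) = 1.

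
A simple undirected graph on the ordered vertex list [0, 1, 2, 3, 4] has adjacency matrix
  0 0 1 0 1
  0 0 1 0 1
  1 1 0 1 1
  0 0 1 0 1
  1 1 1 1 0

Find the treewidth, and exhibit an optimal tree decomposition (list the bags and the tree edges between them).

Treewidth 2.
Bags: B1 = {0, 2, 4}  B2 = {1, 2, 4}  B3 = {2, 3, 4}
Tree: B1–B2, B2–B3

Each bag holds 3 vertices, so the decomposition has width 2, which upper-bounds the treewidth. On the other hand G contains the 3-clique {0, 2, 4}. A clique must lie in a single bag of any decomposition, so no decomposition can have width below 2. Hence tw(G) = 2 exactly.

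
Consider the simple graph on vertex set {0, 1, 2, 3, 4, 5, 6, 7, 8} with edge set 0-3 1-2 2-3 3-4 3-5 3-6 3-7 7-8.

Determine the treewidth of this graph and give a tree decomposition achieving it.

Treewidth 1.
One optimal decomposition is:
Bags: B1 = {3, 5}  B2 = {2, 3}  B3 = {3, 6}  B4 = {0, 3}  B5 = {3, 7}  B6 = {3, 4}  B7 = {1, 2}  B8 = {7, 8}
Tree: B1–B2, B1–B3, B1–B4, B1–B5, B3–B6, B2–B7, B5–B8

Every bag has size at most 2, so the width is 2 − 1 = 1 and tw(G) ≤ 1. Any graph with an edge has treewidth ≥ 1, and G has the edge 5–3. Therefore the treewidth is 1.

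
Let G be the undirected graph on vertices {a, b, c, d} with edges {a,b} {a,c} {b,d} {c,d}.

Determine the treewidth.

A width-2 tree decomposition is:
Bags: B1 = {a, b, d}  B2 = {a, c, d}
Tree: B1–B2
The largest bag has 3 vertices, giving width 2; this decomposition certifies tw(G) ≤ 2. For the lower bound, G contains the cycle a–b–d–c–a, so G is not a forest; only forests have treewidth ≤ 1, hence tw(G) ≥ 2. Combining the bounds, tw(G) = 2.

2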